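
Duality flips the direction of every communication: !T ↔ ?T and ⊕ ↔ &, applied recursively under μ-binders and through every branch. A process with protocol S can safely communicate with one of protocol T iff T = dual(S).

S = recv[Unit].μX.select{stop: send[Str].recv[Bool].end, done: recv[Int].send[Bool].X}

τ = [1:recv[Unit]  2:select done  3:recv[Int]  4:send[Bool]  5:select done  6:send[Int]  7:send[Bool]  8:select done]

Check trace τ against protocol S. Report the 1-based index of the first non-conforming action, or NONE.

6

@1 recv[Unit]  match  state: μX.…
@2 select done  match  state: recv[Int].send[Bool].μX.…
@3 recv[Int]  match  state: send[Bool].μX.…
@4 send[Bool]  match  state: μX.…
@5 select done  match  state: recv[Int].send[Bool].μX.…
@6 got send[Int], protocol expects recv[Int]  ✗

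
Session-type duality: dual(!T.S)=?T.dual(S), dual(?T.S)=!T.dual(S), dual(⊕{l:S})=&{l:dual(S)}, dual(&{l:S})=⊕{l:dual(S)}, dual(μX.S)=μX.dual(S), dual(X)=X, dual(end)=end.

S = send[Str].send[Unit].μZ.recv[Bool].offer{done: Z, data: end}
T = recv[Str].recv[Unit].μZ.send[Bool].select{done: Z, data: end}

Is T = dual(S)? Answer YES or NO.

YES

send[Str] ‖ recv[Str]  ✓
  send[Unit] ‖ recv[Unit]  ✓
    μZ ‖ μZ  ✓ (binder kept)
      recv[Bool] ‖ send[Bool]  ✓
        offer{done,data} ‖ select{done,data}  ✓ labels match
          [done]
            Z ‖ Z  ✓
          [data]
            end ‖ end  ✓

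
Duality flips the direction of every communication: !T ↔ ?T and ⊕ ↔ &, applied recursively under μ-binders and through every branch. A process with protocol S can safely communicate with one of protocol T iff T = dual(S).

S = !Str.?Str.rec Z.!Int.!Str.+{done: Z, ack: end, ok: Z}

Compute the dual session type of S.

?Str.!Str.rec Z.?Int.?Str.&{done: Z, ack: end, ok: Z}

!Str ↦ ?Str
  ?Str ↦ !Str
    rec Z ↦ rec Z  (μ self-dual)
      !Int ↦ ?Int
        !Str ↦ ?Str
          +{done,ack,ok} ↦ &{done,ack,ok}  (internal→external)
            case done:
              Z self-dual
            case ack:
              end self-dual
            case ok:
              Z self-dual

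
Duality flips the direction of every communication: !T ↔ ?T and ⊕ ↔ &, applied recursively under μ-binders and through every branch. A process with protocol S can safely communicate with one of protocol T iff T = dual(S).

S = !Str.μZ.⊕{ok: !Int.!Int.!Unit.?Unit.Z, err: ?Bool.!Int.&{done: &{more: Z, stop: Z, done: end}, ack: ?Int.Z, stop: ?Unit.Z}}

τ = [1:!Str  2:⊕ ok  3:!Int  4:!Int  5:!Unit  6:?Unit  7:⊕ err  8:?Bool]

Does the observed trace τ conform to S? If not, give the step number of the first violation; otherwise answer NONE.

step 1: !Str  match  residual = μZ.…
step 2: ⊕ ok  match  residual = !Int.!Int.!Unit.?Unit.μZ.…
step 3: !Int  match  residual = !Int.!Unit.?Unit.μZ.…
step 4: !Int  match  residual = !Unit.?Unit.μZ.…
step 5: !Unit  match  residual = ?Unit.μZ.…
step 6: ?Unit  match  residual = μZ.…
step 7: ⊕ err  match  residual = ?Bool.!Int.&{done: &{more: μZ.…, stop: μZ.…, done: end}, ack: ?Int.μZ.…, stop: ?Unit.μZ.…}
step 8: ?Bool  match  residual = !Int.&{done: &{more: μZ.…, stop: μZ.…, done: end}, ack: ?Int.μZ.…, stop: ?Unit.μZ.…}
τ conforms to S (length 8)

NONE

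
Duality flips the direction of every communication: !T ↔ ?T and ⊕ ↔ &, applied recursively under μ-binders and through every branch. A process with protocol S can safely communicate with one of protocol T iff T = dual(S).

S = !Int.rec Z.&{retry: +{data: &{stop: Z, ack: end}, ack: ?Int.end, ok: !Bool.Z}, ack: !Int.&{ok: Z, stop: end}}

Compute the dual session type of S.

!Int ↦ ?Int
  rec Z ↦ rec Z  (binder kept)
    &{retry,ack} ↦ +{retry,ack}  (offer→select)
      [retry]
        +{data,ack,ok} ↦ &{data,ack,ok}  (⊕→&)
          [data]
            &{stop,ack} ↦ +{stop,ack}  (offer→select)
              [stop]
                Z self-dual
              [ack]
                end self-dual
          [ack]
            ?Int ↦ !Int
              end self-dual
          [ok]
            !Bool ↦ ?Bool
              Z self-dual
      [ack]
        !Int ↦ ?Int
          &{ok,stop} ↦ +{ok,stop}  (offer→select)
            [ok]
              Z self-dual
            [stop]
              end self-dual

?Int.rec Z.+{retry: &{data: +{stop: Z, ack: end}, ack: !Int.end, ok: ?Bool.Z}, ack: ?Int.+{ok: Z, stop: end}}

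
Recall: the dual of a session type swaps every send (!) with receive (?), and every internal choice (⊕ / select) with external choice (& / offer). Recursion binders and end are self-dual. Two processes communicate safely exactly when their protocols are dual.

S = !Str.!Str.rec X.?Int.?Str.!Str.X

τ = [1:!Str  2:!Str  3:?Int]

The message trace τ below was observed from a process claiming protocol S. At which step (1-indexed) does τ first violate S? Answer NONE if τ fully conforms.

@1 !Str  ok  now at !Str.rec X.…
@2 !Str  ok  now at rec X.…
@3 ?Int  ok  now at ?Str.!Str.rec X.…
τ conforms to S (length 3)

NONE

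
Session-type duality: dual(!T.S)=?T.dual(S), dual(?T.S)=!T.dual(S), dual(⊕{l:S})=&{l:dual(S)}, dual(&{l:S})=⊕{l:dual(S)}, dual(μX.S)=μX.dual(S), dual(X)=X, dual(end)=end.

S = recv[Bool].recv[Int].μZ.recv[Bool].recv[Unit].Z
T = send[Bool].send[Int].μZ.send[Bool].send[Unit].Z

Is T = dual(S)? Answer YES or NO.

YES

recv[Bool] vs send[Bool]  ok
  recv[Int] vs send[Int]  ok
    μZ vs μZ  ok (rec unchanged)
      recv[Bool] vs send[Bool]  ok
        recv[Unit] vs send[Unit]  ok
          Z vs Z  ok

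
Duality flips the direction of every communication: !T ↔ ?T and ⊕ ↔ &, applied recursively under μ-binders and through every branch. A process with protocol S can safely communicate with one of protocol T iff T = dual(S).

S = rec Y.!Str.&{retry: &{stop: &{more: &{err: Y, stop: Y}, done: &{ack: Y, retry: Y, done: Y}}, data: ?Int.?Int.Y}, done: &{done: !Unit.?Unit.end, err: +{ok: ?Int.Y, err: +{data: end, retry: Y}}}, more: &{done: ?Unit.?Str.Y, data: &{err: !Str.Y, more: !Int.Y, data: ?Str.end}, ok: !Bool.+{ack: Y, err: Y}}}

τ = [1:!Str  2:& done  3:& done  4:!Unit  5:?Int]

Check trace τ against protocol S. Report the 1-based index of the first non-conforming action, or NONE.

5

[1] !Str  ok  residual = &{retry: &{stop: &{more: &{err: rec Y.…, stop: rec Y.…}, done: &{ack: rec Y.…, retry: rec Y.…, done: rec Y.…}}, data: ?Int.?Int.rec Y.…}, done: &{done: !Unit.?Unit.end, err: +{ok: ?Int.rec Y.…, err: +{data: end, retry: rec Y.…}}}, more: &{done: ?Unit.?Str.rec Y.…, data: &{err: !Str.rec Y.…, more: !Int.rec Y.…, data: ?Str.end}, ok: !Bool.+{ack: rec Y.…, err: rec Y.…}}}
[2] & done  ok  residual = &{done: !Unit.?Unit.end, err: +{ok: ?Int.rec Y.…, err: +{data: end, retry: rec Y.…}}}
[3] & done  ok  residual = !Unit.?Unit.end
[4] !Unit  ok  residual = ?Unit.end
[5] got ?Int, protocol expects ?Unit  ✗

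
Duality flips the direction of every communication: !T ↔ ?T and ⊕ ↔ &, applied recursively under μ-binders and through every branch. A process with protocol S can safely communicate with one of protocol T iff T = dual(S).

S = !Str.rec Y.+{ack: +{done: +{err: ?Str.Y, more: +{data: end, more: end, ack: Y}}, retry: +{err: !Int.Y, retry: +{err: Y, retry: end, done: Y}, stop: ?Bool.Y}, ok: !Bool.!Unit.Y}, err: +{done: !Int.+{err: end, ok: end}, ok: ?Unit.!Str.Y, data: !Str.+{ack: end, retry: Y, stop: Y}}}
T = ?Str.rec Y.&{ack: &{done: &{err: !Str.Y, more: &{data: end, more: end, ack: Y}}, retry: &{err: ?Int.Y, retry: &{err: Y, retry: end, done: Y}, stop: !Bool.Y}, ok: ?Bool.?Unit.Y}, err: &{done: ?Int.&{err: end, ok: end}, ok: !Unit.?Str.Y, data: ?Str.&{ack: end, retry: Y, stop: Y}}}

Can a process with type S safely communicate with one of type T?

!Str vs ?Str  ok
  rec Y vs rec Y  ok (rec unchanged)
    +{ack,err} vs &{ack,err}  ok labels match
      [ack]
        +{done,retry,ok} vs &{done,retry,ok}  ok labels match
          [done]
            +{err,more} vs &{err,more}  ok labels match
              [err]
                ?Str vs !Str  ok
                  Y vs Y  ok
              [more]
                +{data,more,ack} vs &{data,more,ack}  ok labels match
                  [data]
                    end vs end  ok
                  [more]
                    end vs end  ok
                  [ack]
                    Y vs Y  ok
          [retry]
            +{err,retry,stop} vs &{err,retry,stop}  ok labels match
              [err]
                !Int vs ?Int  ok
                  Y vs Y  ok
              [retry]
                +{err,retry,done} vs &{err,retry,done}  ok labels match
                  [err]
                    Y vs Y  ok
                  [retry]
                    end vs end  ok
                  [done]
                    Y vs Y  ok
              [stop]
                ?Bool vs !Bool  ok
                  Y vs Y  ok
          [ok]
            !Bool vs ?Bool  ok
              !Unit vs ?Unit  ok
                Y vs Y  ok
      [err]
        +{done,ok,data} vs &{done,ok,data}  ok labels match
          [done]
            !Int vs ?Int  ok
              +{err,ok} vs &{err,ok}  ok labels match
                [err]
                  end vs end  ok
                [ok]
                  end vs end  ok
          [ok]
            ?Unit vs !Unit  ok
              !Str vs ?Str  ok
                Y vs Y  ok
          [data]
            !Str vs ?Str  ok
              +{ack,retry,stop} vs &{ack,retry,stop}  ok labels match
                [ack]
                  end vs end  ok
                [retry]
                  Y vs Y  ok
                [stop]
                  Y vs Y  ok

YES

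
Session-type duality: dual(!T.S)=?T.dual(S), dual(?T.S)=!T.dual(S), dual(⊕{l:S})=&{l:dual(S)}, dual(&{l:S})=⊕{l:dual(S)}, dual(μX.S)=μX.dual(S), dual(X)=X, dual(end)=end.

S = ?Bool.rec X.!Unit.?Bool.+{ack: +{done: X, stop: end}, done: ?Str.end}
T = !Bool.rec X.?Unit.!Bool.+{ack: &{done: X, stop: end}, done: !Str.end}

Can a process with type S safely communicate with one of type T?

?Bool | !Bool  ok
  rec X | rec X  ok (binder kept)
    !Unit | ?Unit  ok
      ?Bool | !Bool  ok
        +{ack,done} | +{ack,done}  ✗ choice polarity not flipped — not dual

NO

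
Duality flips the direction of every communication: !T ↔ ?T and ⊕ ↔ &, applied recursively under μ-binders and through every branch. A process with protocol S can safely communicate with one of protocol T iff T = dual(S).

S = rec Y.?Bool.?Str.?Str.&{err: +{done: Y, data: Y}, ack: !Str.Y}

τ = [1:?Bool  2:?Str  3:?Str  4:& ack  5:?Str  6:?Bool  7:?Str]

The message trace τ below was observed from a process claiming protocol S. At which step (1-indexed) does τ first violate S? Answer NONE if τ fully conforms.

step 1: ?Bool  ok  state: ?Str.?Str.&{err: +{done: rec Y.…, data: rec Y.…}, ack: !Str.rec Y.…}
step 2: ?Str  ok  state: ?Str.&{err: +{done: rec Y.…, data: rec Y.…}, ack: !Str.rec Y.…}
step 3: ?Str  ok  state: &{err: +{done: rec Y.…, data: rec Y.…}, ack: !Str.rec Y.…}
step 4: & ack  ok  state: !Str.rec Y.…
step 5: got ?Str, protocol expects !Str  ✗

5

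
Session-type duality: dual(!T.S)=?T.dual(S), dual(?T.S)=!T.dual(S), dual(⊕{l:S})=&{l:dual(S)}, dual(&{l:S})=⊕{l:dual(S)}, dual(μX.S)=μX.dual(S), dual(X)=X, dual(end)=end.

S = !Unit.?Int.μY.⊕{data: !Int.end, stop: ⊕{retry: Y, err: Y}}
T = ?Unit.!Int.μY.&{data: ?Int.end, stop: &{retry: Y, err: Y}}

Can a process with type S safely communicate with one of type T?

!Unit | ?Unit  ✓
  ?Int | !Int  ✓
    μY | μY  ✓ (μ self-dual)
      ⊕{data,stop} | &{data,stop}  ✓ label sets agree
        • data:
          !Int | ?Int  ✓
            end | end  ✓
        • stop:
          ⊕{retry,err} | &{retry,err}  ✓ label sets agree
            • retry:
              Y | Y  ✓
            • err:
              Y | Y  ✓

YES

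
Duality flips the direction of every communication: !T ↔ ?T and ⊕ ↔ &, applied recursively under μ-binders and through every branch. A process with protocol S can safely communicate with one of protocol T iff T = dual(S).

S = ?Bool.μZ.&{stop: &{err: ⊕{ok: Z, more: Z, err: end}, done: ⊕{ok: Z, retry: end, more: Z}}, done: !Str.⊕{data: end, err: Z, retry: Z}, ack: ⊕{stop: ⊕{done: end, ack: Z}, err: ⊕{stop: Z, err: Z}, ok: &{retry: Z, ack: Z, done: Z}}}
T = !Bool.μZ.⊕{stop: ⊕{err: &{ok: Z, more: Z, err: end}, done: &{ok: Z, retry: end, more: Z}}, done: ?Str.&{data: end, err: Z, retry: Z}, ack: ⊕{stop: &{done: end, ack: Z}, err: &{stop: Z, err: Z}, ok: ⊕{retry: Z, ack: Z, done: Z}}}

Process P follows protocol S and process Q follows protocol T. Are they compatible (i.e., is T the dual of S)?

NO

?Bool vs !Bool  match
  μZ vs μZ  match (binder kept)
    &{stop,done,ack} vs ⊕{stop,done,ack}  match label sets agree
      [stop]
        &{err,done} vs ⊕{err,done}  match label sets agree
          [err]
            ⊕{ok,more,err} vs &{ok,more,err}  match label sets agree
              [ok]
                Z vs Z  match
              [more]
                Z vs Z  match
              [err]
                end vs end  match
          [done]
            ⊕{ok,retry,more} vs &{ok,retry,more}  match label sets agree
              [ok]
                Z vs Z  match
              [retry]
                end vs end  match
              [more]
                Z vs Z  match
      [done]
        !Str vs ?Str  match
          ⊕{data,err,retry} vs &{data,err,retry}  match label sets agree
            [data]
              end vs end  match
            [err]
              Z vs Z  match
            [retry]
              Z vs Z  match
      [ack]
        ⊕{stop,err,ok} vs ⊕{stop,err,ok}  ✗ choice polarity not flipped — not dual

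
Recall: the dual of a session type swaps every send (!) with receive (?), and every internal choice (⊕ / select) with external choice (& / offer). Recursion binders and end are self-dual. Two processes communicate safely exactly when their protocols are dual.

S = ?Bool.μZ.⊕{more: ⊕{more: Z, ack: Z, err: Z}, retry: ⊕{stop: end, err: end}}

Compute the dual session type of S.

!Bool.μZ.&{more: &{more: Z, ack: Z, err: Z}, retry: &{stop: end, err: end}}

?Bool = !Bool
  μZ = μZ  (μ self-dual)
    ⊕{more,retry} = &{more,retry}  (internal→external)
      [more]
        ⊕{more,ack,err} = &{more,ack,err}  (internal→external)
          [more]
            dual(Z) = Z
          [ack]
            dual(Z) = Z
          [err]
            dual(Z) = Z
      [retry]
        ⊕{stop,err} = &{stop,err}  (internal→external)
          [stop]
            dual(end) = end
          [err]
            dual(end) = end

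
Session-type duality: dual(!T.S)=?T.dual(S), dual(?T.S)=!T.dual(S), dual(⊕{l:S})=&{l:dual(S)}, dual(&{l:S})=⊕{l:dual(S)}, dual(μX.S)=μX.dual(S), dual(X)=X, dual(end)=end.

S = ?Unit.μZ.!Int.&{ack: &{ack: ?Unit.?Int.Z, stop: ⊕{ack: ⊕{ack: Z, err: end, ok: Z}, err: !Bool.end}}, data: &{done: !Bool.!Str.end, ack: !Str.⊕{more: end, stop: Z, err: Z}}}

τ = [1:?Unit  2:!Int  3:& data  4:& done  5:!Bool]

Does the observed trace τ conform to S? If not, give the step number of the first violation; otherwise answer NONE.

[1] ?Unit  ok  cont: μZ.…
[2] !Int  ok  cont: &{ack: &{ack: ?Unit.?Int.μZ.…, stop: ⊕{ack: ⊕{ack: μZ.…, err: end, ok: μZ.…}, err: !Bool.end}}, data: &{done: !Bool.!Str.end, ack: !Str.⊕{more: end, stop: μZ.…, err: μZ.…}}}
[3] & data  ok  cont: &{done: !Bool.!Str.end, ack: !Str.⊕{more: end, stop: μZ.…, err: μZ.…}}
[4] & done  ok  cont: !Bool.!Str.end
[5] !Bool  ok  cont: !Str.end
τ conforms to S (length 5)

NONE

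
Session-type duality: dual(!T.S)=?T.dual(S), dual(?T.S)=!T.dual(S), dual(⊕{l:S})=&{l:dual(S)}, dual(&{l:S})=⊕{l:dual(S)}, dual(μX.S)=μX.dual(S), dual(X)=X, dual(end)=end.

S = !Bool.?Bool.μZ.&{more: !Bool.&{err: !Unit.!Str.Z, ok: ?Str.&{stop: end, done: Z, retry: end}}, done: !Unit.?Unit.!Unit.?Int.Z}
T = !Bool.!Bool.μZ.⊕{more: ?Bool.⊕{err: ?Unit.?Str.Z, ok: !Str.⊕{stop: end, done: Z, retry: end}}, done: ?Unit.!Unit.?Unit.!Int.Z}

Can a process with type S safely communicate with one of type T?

NO

!Bool | !Bool  ✗ same direction on both sides — not dual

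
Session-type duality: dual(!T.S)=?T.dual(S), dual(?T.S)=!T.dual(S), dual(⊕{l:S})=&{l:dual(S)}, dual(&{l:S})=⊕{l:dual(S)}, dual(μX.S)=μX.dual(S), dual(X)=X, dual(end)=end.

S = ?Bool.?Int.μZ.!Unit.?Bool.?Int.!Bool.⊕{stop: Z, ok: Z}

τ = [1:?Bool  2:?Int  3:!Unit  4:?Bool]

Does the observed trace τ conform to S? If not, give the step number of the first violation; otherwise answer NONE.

NONE

@1 ?Bool  ok  cont: ?Int.μZ.…
@2 ?Int  ok  cont: μZ.…
@3 !Unit  ok  cont: ?Bool.?Int.!Bool.⊕{stop: μZ.…, ok: μZ.…}
@4 ?Bool  ok  cont: ?Int.!Bool.⊕{stop: μZ.…, ok: μZ.…}
all 4 steps conform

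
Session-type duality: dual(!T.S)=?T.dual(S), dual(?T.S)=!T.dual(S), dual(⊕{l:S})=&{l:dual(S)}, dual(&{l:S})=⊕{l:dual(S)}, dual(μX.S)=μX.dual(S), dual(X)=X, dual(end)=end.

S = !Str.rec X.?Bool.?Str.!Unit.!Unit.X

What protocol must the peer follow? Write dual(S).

?Str.rec X.!Bool.!Str.?Unit.?Unit.X

!Str ↦ ?Str
  rec X ↦ rec X  (μ self-dual)
    ?Bool ↦ !Bool
      ?Str ↦ !Str
        !Unit ↦ ?Unit
          !Unit ↦ ?Unit
            X ↦ X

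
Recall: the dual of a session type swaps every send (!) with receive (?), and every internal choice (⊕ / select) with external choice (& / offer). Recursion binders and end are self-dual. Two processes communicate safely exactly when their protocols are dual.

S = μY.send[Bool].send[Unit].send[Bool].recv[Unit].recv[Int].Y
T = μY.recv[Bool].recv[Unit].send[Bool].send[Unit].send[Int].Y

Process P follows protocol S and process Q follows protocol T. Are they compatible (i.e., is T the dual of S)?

μY vs μY  ✓ (μ self-dual)
  send[Bool] vs recv[Bool]  ✓
    send[Unit] vs recv[Unit]  ✓
      send[Bool] vs send[Bool]  ✗ same direction on both sides — not dual

NO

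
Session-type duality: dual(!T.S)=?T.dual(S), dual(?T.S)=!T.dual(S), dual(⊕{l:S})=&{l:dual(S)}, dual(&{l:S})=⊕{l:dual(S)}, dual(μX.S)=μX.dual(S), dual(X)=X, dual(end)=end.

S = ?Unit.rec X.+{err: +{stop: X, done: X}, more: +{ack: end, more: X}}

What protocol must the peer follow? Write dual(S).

?Unit ↦ !Unit
  rec X ↦ rec X  (μ self-dual)
    +{err,more} ↦ &{err,more}  (internal→external)
      case err:
        +{stop,done} ↦ &{stop,done}  (internal→external)
          case stop:
            dual(X) = X
          case done:
            dual(X) = X
      case more:
        +{ack,more} ↦ &{ack,more}  (internal→external)
          case ack:
            dual(end) = end
          case more:
            dual(X) = X

!Unit.rec X.&{err: &{stop: X, done: X}, more: &{ack: end, more: X}}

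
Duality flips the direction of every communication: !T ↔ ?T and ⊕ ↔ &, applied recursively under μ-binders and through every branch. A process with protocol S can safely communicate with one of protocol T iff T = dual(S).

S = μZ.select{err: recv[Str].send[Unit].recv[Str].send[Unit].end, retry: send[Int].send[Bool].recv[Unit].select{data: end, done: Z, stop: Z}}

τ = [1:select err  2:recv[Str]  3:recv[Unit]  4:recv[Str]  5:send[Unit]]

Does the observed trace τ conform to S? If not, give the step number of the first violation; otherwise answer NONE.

3

[1] select err  ✓  now at recv[Str].send[Unit].recv[Str].send[Unit].end
[2] recv[Str]  ✓  now at send[Unit].recv[Str].send[Unit].end
[3] got recv[Unit], protocol expects send[Unit]  ✗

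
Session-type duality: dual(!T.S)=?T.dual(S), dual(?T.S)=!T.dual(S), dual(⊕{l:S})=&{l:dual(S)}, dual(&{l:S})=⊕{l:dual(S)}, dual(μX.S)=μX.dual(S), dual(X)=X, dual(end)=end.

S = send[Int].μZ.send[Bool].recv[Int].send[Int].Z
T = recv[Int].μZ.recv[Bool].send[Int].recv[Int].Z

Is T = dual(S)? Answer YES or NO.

YES

send[Int] ‖ recv[Int]  ✓
  μZ ‖ μZ  ✓ (μ self-dual)
    send[Bool] ‖ recv[Bool]  ✓
      recv[Int] ‖ send[Int]  ✓
        send[Int] ‖ recv[Int]  ✓
          Z ‖ Z  ✓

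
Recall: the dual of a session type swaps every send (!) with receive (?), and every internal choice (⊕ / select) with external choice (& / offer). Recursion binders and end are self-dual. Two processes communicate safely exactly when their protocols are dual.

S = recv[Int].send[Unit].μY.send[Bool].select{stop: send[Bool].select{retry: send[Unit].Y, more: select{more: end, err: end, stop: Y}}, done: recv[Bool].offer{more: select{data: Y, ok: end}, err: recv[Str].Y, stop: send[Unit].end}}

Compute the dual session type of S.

send[Int].recv[Unit].μY.recv[Bool].offer{stop: recv[Bool].offer{retry: recv[Unit].Y, more: offer{more: end, err: end, stop: Y}}, done: send[Bool].select{more: offer{data: Y, ok: end}, err: send[Str].Y, stop: recv[Unit].end}}

recv[Int] ↦ send[Int]
  send[Unit] ↦ recv[Unit]
    μY ↦ μY  (μ self-dual)
      send[Bool] ↦ recv[Bool]
        select{stop,done} ↦ offer{stop,done}  (select→offer)
          [stop]
            send[Bool] ↦ recv[Bool]
              select{retry,more} ↦ offer{retry,more}  (select→offer)
                [retry]
                  send[Unit] ↦ recv[Unit]
                    dual(Y) = Y
                [more]
                  select{more,err,stop} ↦ offer{more,err,stop}  (select→offer)
                    [more]
                      dual(end) = end
                    [err]
                      dual(end) = end
                    [stop]
                      dual(Y) = Y
          [done]
            recv[Bool] ↦ send[Bool]
              offer{more,err,stop} ↦ select{more,err,stop}  (offer→select)
                [more]
                  select{data,ok} ↦ offer{data,ok}  (select→offer)
                    [data]
                      dual(Y) = Y
                    [ok]
                      dual(end) = end
                [err]
                  recv[Str] ↦ send[Str]
                    dual(Y) = Y
                [stop]
                  send[Unit] ↦ recv[Unit]
                    dual(end) = end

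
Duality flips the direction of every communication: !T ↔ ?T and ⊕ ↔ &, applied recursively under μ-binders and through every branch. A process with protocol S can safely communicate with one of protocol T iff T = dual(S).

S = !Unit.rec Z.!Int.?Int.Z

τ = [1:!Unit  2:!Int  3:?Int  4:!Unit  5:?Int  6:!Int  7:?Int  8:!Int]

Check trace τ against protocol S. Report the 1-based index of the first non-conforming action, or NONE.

4

@1 !Unit  ✓  residual = rec Z.…
@2 !Int  ✓  residual = ?Int.rec Z.…
@3 ?Int  ✓  residual = rec Z.…
@4 got !Unit, protocol expects !Int  ✗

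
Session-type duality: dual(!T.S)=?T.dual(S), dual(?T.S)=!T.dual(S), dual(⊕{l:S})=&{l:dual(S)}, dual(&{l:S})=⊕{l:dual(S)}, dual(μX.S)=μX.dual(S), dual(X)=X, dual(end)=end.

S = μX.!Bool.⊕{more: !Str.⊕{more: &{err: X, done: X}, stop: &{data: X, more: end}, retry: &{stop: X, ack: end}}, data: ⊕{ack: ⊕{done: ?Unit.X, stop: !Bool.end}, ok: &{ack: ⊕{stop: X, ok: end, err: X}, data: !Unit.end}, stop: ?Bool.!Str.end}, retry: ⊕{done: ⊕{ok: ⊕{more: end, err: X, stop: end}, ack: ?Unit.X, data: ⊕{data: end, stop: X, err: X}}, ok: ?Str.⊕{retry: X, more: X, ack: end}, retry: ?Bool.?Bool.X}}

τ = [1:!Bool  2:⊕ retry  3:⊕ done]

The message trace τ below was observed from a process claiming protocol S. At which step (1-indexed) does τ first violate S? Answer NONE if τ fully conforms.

NONE

[1] !Bool  match  residual = ⊕{more: !Str.⊕{more: &{err: μX.…, done: μX.…}, stop: &{data: μX.…, more: end}, retry: &{stop: μX.…, ack: end}}, data: ⊕{ack: ⊕{done: ?Unit.μX.…, stop: !Bool.end}, ok: &{ack: ⊕{stop: μX.…, ok: end, err: μX.…}, data: !Unit.end}, stop: ?Bool.!Str.end}, retry: ⊕{done: ⊕{ok: ⊕{more: end, err: μX.…, stop: end}, ack: ?Unit.μX.…, data: ⊕{data: end, stop: μX.…, err: μX.…}}, ok: ?Str.⊕{retry: μX.…, more: μX.…, ack: end}, retry: ?Bool.?Bool.μX.…}}
[2] ⊕ retry  match  residual = ⊕{done: ⊕{ok: ⊕{more: end, err: μX.…, stop: end}, ack: ?Unit.μX.…, data: ⊕{data: end, stop: μX.…, err: μX.…}}, ok: ?Str.⊕{retry: μX.…, more: μX.…, ack: end}, retry: ?Bool.?Bool.μX.…}
[3] ⊕ done  match  residual = ⊕{ok: ⊕{more: end, err: μX.…, stop: end}, ack: ?Unit.μX.…, data: ⊕{data: end, stop: μX.…, err: μX.…}}
trace exhausted — no violation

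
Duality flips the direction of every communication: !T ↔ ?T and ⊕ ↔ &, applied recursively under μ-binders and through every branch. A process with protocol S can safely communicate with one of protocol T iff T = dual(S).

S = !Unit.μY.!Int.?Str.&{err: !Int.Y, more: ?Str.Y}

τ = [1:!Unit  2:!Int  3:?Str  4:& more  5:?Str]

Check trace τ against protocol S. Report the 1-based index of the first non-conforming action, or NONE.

@1 !Unit  match  residual = μY.…
@2 !Int  match  residual = ?Str.&{err: !Int.μY.…, more: ?Str.μY.…}
@3 ?Str  match  residual = &{err: !Int.μY.…, more: ?Str.μY.…}
@4 & more  match  residual = ?Str.μY.…
@5 ?Str  match  residual = μY.…
all 5 steps conform

NONE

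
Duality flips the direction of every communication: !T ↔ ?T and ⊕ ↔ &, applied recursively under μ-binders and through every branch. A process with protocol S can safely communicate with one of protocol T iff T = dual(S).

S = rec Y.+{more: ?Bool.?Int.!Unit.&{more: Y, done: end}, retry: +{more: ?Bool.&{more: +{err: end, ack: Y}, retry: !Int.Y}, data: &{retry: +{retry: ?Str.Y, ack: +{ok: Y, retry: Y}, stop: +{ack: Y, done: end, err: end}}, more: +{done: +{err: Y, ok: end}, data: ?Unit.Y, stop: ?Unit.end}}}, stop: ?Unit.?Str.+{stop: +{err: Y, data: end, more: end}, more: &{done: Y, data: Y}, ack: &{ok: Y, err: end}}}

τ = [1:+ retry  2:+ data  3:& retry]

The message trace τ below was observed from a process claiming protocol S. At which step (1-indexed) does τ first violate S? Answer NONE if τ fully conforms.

[1] + retry  ✓  cont: +{more: ?Bool.&{more: +{err: end, ack: rec Y.…}, retry: !Int.rec Y.…}, data: &{retry: +{retry: ?Str.rec Y.…, ack: +{ok: rec Y.…, retry: rec Y.…}, stop: +{ack: rec Y.…, done: end, err: end}}, more: +{done: +{err: rec Y.…, ok: end}, data: ?Unit.rec Y.…, stop: ?Unit.end}}}
[2] + data  ✓  cont: &{retry: +{retry: ?Str.rec Y.…, ack: +{ok: rec Y.…, retry: rec Y.…}, stop: +{ack: rec Y.…, done: end, err: end}}, more: +{done: +{err: rec Y.…, ok: end}, data: ?Unit.rec Y.…, stop: ?Unit.end}}
[3] & retry  ✓  cont: +{retry: ?Str.rec Y.…, ack: +{ok: rec Y.…, retry: rec Y.…}, stop: +{ack: rec Y.…, done: end, err: end}}
τ conforms to S (length 3)

NONE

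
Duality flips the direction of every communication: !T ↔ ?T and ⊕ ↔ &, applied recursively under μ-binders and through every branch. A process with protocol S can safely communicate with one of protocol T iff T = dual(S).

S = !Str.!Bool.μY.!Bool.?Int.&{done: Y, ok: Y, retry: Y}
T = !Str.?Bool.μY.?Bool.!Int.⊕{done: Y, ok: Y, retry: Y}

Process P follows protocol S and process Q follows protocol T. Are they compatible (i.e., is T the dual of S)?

NO

!Str ‖ !Str  ✗ same direction on both sides — not dual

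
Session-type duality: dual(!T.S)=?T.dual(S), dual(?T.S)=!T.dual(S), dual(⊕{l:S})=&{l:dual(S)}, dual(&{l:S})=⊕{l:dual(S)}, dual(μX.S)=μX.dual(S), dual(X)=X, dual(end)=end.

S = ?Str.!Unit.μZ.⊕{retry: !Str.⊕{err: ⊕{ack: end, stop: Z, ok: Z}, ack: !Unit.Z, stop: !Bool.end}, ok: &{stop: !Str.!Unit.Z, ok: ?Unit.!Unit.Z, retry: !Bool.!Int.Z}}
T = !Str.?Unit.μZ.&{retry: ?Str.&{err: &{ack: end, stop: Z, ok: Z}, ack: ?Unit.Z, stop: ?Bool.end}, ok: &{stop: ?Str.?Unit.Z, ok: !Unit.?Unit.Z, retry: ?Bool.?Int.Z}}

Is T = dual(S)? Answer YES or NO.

NO

?Str | !Str  match
  !Unit | ?Unit  match
    μZ | μZ  match (μ self-dual)
      ⊕{retry,ok} | &{retry,ok}  match label sets agree
        case retry:
          !Str | ?Str  match
            ⊕{err,ack,stop} | &{err,ack,stop}  match label sets agree
              case err:
                ⊕{ack,stop,ok} | &{ack,stop,ok}  match label sets agree
                  case ack:
                    end | end  match
                  case stop:
                    Z | Z  match
                  case ok:
                    Z | Z  match
              case ack:
                !Unit | ?Unit  match
                  Z | Z  match
              case stop:
                !Bool | ?Bool  match
                  end | end  match
        case ok:
          &{stop,ok,retry} | &{stop,ok,retry}  ✗ choice polarity not flipped — not dual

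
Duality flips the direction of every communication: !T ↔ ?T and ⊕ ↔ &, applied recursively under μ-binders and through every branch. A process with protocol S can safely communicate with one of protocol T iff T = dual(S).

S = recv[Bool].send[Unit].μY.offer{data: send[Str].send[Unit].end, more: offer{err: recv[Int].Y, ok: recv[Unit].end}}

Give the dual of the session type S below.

send[Bool].recv[Unit].μY.select{data: recv[Str].recv[Unit].end, more: select{err: send[Int].Y, ok: send[Unit].end}}

recv[Bool] → send[Bool]
  send[Unit] → recv[Unit]
    μY → μY  (rec unchanged)
      offer{data,more} → select{data,more}  (external→internal)
        [data]
          send[Str] → recv[Str]
            send[Unit] → recv[Unit]
              end ↦ end
        [more]
          offer{err,ok} → select{err,ok}  (external→internal)
            [err]
              recv[Int] → send[Int]
                Y ↦ Y
            [ok]
              recv[Unit] → send[Unit]
                end ↦ end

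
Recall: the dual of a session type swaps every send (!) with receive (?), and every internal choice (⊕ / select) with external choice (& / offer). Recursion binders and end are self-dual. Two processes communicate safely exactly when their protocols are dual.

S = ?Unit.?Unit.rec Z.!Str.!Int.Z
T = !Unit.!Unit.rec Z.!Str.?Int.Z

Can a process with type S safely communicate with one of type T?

?Unit vs !Unit  ✓
  ?Unit vs !Unit  ✓
    rec Z vs rec Z  ✓ (binder kept)
      !Str vs !Str  ✗ same direction on both sides — not dual

NO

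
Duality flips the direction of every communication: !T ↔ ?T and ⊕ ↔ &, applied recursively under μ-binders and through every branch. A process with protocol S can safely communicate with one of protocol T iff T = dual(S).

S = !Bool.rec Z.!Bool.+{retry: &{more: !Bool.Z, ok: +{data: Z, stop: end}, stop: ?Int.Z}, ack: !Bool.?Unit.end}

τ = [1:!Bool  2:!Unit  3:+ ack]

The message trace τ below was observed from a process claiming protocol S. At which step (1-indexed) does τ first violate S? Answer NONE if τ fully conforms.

step 1: !Bool  match  residual = rec Z.…
step 2: got !Unit, protocol expects !Bool  ✗

2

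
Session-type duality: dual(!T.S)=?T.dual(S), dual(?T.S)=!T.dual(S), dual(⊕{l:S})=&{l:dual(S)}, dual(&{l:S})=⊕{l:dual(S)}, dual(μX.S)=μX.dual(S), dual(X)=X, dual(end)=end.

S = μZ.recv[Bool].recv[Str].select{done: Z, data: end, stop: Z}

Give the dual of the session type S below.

μZ → μZ  (rec unchanged)
  recv[Bool] → send[Bool]
    recv[Str] → send[Str]
      select{done,data,stop} → offer{done,data,stop}  (select→offer)
        [done]
          Z self-dual
        [data]
          end self-dual
        [stop]
          Z self-dual

μZ.send[Bool].send[Str].offer{done: Z, data: end, stop: Z}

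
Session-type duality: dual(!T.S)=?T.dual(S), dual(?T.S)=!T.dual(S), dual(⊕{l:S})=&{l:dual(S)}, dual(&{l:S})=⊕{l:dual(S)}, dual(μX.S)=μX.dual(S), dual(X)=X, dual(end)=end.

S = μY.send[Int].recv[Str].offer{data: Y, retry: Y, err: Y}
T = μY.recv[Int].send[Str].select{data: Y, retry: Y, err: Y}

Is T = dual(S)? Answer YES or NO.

μY | μY  ok (binder kept)
  send[Int] | recv[Int]  ok
    recv[Str] | send[Str]  ok
      offer{data,retry,err} | select{data,retry,err}  ok labels match
        • data:
          Y | Y  ok
        • retry:
          Y | Y  ok
        • err:
          Y | Y  ok

YES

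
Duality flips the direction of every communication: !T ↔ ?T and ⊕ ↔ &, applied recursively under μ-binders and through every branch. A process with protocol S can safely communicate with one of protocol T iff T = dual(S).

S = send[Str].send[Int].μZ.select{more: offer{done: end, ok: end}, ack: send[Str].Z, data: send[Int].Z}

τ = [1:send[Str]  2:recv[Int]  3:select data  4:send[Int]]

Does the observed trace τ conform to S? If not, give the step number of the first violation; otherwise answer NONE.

[1] send[Str]  ok  now at send[Int].μZ.…
[2] got recv[Int], protocol expects send[Int]  ✗

2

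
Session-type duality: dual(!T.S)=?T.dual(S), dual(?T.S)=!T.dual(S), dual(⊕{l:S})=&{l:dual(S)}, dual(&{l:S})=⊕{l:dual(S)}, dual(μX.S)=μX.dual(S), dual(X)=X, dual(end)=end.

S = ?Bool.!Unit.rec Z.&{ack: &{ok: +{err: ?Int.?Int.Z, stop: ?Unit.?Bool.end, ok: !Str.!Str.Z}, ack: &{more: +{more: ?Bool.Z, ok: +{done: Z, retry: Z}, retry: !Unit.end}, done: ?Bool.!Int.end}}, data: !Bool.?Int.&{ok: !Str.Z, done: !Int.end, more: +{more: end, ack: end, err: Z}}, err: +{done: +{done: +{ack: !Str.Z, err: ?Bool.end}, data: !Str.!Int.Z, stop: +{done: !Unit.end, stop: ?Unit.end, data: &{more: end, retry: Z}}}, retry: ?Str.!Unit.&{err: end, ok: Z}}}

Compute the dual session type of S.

!Bool.?Unit.rec Z.+{ack: +{ok: &{err: !Int.!Int.Z, stop: !Unit.!Bool.end, ok: ?Str.?Str.Z}, ack: +{more: &{more: !Bool.Z, ok: &{done: Z, retry: Z}, retry: ?Unit.end}, done: !Bool.?Int.end}}, data: ?Bool.!Int.+{ok: ?Str.Z, done: ?Int.end, more: &{more: end, ack: end, err: Z}}, err: &{done: &{done: &{ack: ?Str.Z, err: !Bool.end}, data: ?Str.?Int.Z, stop: &{done: ?Unit.end, stop: !Unit.end, data: +{more: end, retry: Z}}}, retry: !Str.?Unit.+{err: end, ok: Z}}}

?Bool ↦ !Bool
  !Unit ↦ ?Unit
    rec Z ↦ rec Z  (rec unchanged)
      &{ack,data,err} ↦ +{ack,data,err}  (&→⊕)
        • ack:
          &{ok,ack} ↦ +{ok,ack}  (&→⊕)
            • ok:
              +{err,stop,ok} ↦ &{err,stop,ok}  (select→offer)
                • err:
                  ?Int ↦ !Int
                    ?Int ↦ !Int
                      dual(Z) = Z
                • stop:
                  ?Unit ↦ !Unit
                    ?Bool ↦ !Bool
                      dual(end) = end
                • ok:
                  !Str ↦ ?Str
                    !Str ↦ ?Str
                      dual(Z) = Z
            • ack:
              &{more,done} ↦ +{more,done}  (&→⊕)
                • more:
                  +{more,ok,retry} ↦ &{more,ok,retry}  (select→offer)
                    • more:
                      ?Bool ↦ !Bool
                        dual(Z) = Z
                    • ok:
                      +{done,retry} ↦ &{done,retry}  (select→offer)
                        • done:
                          dual(Z) = Z
                        • retry:
                          dual(Z) = Z
                    • retry:
                      !Unit ↦ ?Unit
                        dual(end) = end
                • done:
                  ?Bool ↦ !Bool
                    !Int ↦ ?Int
                      dual(end) = end
        • data:
          !Bool ↦ ?Bool
            ?Int ↦ !Int
              &{ok,done,more} ↦ +{ok,done,more}  (&→⊕)
                • ok:
                  !Str ↦ ?Str
                    dual(Z) = Z
                • done:
                  !Int ↦ ?Int
                    dual(end) = end
                • more:
                  +{more,ack,err} ↦ &{more,ack,err}  (select→offer)
                    • more:
                      dual(end) = end
                    • ack:
                      dual(end) = end
                    • err:
                      dual(Z) = Z
        • err:
          +{done,retry} ↦ &{done,retry}  (select→offer)
            • done:
              +{done,data,stop} ↦ &{done,data,stop}  (select→offer)
                • done:
                  +{ack,err} ↦ &{ack,err}  (select→offer)
                    • ack:
                      !Str ↦ ?Str
                        dual(Z) = Z
                    • err:
                      ?Bool ↦ !Bool
                        dual(end) = end
                • data:
                  !Str ↦ ?Str
                    !Int ↦ ?Int
                      dual(Z) = Z
                • stop:
                  +{done,stop,data} ↦ &{done,stop,data}  (select→offer)
                    • done:
                      !Unit ↦ ?Unit
                        dual(end) = end
                    • stop:
                      ?Unit ↦ !Unit
                        dual(end) = end
                    • data:
                      &{more,retry} ↦ +{more,retry}  (&→⊕)
                        • more:
                          dual(end) = end
                        • retry:
                          dual(Z) = Z
            • retry:
              ?Str ↦ !Str
                !Unit ↦ ?Unit
                  &{err,ok} ↦ +{err,ok}  (&→⊕)
                    • err:
                      dual(end) = end
                    • ok:
                      dual(Z) = Z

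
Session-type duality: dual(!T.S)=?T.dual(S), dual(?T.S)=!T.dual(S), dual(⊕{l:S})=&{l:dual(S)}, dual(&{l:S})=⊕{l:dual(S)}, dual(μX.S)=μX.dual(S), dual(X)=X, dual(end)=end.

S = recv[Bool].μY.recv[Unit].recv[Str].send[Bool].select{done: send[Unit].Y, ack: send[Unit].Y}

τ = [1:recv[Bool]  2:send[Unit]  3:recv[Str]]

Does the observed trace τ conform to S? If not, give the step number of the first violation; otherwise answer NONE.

2

step 1: recv[Bool]  ok  residual = μY.…
step 2: got send[Unit], protocol expects recv[Unit]  ✗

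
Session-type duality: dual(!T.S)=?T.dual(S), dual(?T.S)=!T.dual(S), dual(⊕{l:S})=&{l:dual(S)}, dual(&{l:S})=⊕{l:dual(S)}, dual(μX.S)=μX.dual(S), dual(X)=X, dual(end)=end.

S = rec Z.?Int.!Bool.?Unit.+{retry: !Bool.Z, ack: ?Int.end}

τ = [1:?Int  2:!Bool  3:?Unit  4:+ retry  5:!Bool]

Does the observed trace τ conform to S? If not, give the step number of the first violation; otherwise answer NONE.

NONE

@1 ?Int  ✓  state: !Bool.?Unit.+{retry: !Bool.rec Z.…, ack: ?Int.end}
@2 !Bool  ✓  state: ?Unit.+{retry: !Bool.rec Z.…, ack: ?Int.end}
@3 ?Unit  ✓  state: +{retry: !Bool.rec Z.…, ack: ?Int.end}
@4 + retry  ✓  state: !Bool.rec Z.…
@5 !Bool  ✓  state: rec Z.…
trace exhausted — no violation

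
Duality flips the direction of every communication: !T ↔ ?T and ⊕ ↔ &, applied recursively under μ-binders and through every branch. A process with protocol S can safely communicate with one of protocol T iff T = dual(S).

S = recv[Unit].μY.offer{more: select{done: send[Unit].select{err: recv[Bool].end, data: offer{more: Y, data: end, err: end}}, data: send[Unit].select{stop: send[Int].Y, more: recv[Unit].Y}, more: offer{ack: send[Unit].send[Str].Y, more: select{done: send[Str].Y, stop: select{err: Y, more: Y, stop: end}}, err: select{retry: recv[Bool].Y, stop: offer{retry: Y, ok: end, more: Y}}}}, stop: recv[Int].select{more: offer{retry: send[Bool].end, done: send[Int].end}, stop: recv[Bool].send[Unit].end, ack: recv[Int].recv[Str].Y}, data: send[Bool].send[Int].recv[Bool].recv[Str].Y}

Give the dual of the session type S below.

recv[Unit] ↦ send[Unit]
  μY ↦ μY  (rec unchanged)
    offer{more,stop,data} ↦ select{more,stop,data}  (offer→select)
      • more:
        select{done,data,more} ↦ offer{done,data,more}  (internal→external)
          • done:
            send[Unit] ↦ recv[Unit]
              select{err,data} ↦ offer{err,data}  (internal→external)
                • err:
                  recv[Bool] ↦ send[Bool]
                    end self-dual
                • data:
                  offer{more,data,err} ↦ select{more,data,err}  (offer→select)
                    • more:
                      Y self-dual
                    • data:
                      end self-dual
                    • err:
                      end self-dual
          • data:
            send[Unit] ↦ recv[Unit]
              select{stop,more} ↦ offer{stop,more}  (internal→external)
                • stop:
                  send[Int] ↦ recv[Int]
                    Y self-dual
                • more:
                  recv[Unit] ↦ send[Unit]
                    Y self-dual
          • more:
            offer{ack,more,err} ↦ select{ack,more,err}  (offer→select)
              • ack:
                send[Unit] ↦ recv[Unit]
                  send[Str] ↦ recv[Str]
                    Y self-dual
              • more:
                select{done,stop} ↦ offer{done,stop}  (internal→external)
                  • done:
                    send[Str] ↦ recv[Str]
                      Y self-dual
                  • stop:
                    select{err,more,stop} ↦ offer{err,more,stop}  (internal→external)
                      • err:
                        Y self-dual
                      • more:
                        Y self-dual
                      • stop:
                        end self-dual
              • err:
                select{retry,stop} ↦ offer{retry,stop}  (internal→external)
                  • retry:
                    recv[Bool] ↦ send[Bool]
                      Y self-dual
                  • stop:
                    offer{retry,ok,more} ↦ select{retry,ok,more}  (offer→select)
                      • retry:
                        Y self-dual
                      • ok:
                        end self-dual
                      • more:
                        Y self-dual
      • stop:
        recv[Int] ↦ send[Int]
          select{more,stop,ack} ↦ offer{more,stop,ack}  (internal→external)
            • more:
              offer{retry,done} ↦ select{retry,done}  (offer→select)
                • retry:
                  send[Bool] ↦ recv[Bool]
                    end self-dual
                • done:
                  send[Int] ↦ recv[Int]
                    end self-dual
            • stop:
              recv[Bool] ↦ send[Bool]
                send[Unit] ↦ recv[Unit]
                  end self-dual
            • ack:
              recv[Int] ↦ send[Int]
                recv[Str] ↦ send[Str]
                  Y self-dual
      • data:
        send[Bool] ↦ recv[Bool]
          send[Int] ↦ recv[Int]
            recv[Bool] ↦ send[Bool]
              recv[Str] ↦ send[Str]
                Y self-dual

send[Unit].μY.select{more: offer{done: recv[Unit].offer{err: send[Bool].end, data: select{more: Y, data: end, err: end}}, data: recv[Unit].offer{stop: recv[Int].Y, more: send[Unit].Y}, more: select{ack: recv[Unit].recv[Str].Y, more: offer{done: recv[Str].Y, stop: offer{err: Y, more: Y, stop: end}}, err: offer{retry: send[Bool].Y, stop: select{retry: Y, ok: end, more: Y}}}}, stop: send[Int].offer{more: select{retry: recv[Bool].end, done: recv[Int].end}, stop: send[Bool].recv[Unit].end, ack: send[Int].send[Str].Y}, data: recv[Bool].recv[Int].send[Bool].send[Str].Y}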